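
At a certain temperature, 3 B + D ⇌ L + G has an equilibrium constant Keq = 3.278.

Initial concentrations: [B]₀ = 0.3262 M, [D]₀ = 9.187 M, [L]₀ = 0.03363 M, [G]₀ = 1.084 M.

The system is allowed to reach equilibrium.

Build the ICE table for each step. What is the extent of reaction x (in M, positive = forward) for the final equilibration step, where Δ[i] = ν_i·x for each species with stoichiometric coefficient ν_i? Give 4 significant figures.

Q₀ = 0.1143 vs Keq = 3.278 ⇒ Q<K, forward
Step 1:
                    B           D           L           G
  I            0.3262       9.187     0.03363       1.084
  C           -0.1743    -0.05812     0.05812     0.05812
  E            0.1519       9.129     0.09175       1.142
  solve Keq expr → x = 0.05812; check Q = 3.278

x = 0.05812 M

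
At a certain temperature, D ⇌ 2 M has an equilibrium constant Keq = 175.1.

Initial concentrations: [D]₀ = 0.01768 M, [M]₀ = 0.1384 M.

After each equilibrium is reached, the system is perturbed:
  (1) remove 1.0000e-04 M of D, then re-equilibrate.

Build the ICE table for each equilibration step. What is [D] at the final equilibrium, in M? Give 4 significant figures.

[D]_eq = 1.7135e-04 M

Q₀ = 1.083 vs Keq = 175.1 ⇒ Q<K, forward
Step 1:
                   D          M
  Initial    0.01768     0.1384
  Change    -0.01751    0.03502
  Equil   1.7175e-04     0.1734
  solve Keq expr → x = 0.01751; check Q = 175.1
Then remove 1.0000e-04 M of D.
Step 2:
                   D          M
  Initial 7.1749e-05     0.1734
  Change  9.9606e-05 -1.9921e-04
  Equil   1.7135e-04     0.1732
  solve Keq expr → x = -9.9606e-05; check Q = 175.1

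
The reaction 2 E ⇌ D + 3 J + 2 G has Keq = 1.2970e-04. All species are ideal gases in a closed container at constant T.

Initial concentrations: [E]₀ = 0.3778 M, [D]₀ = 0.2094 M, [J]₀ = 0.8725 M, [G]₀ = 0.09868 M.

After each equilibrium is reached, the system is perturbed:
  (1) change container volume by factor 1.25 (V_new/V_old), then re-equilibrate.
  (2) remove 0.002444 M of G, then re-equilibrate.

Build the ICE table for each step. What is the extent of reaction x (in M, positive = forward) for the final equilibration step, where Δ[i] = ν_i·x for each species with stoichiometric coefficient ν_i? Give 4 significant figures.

Q₀ = 0.009489 vs Keq = 1.2970e-04 ⇒ Q>K, reverse
Step 1:
                  E         D         J         G
  init       0.3778    0.2094    0.8725   0.09868
  Δ         0.07936  -0.03968    -0.119  -0.07936
  eq         0.4572    0.1697    0.7535   0.01932
  solve Keq expr → x = -0.03968; check Q = 1.2970e-04
Then change container volume by factor 1.25 (V_new/V_old).
Step 2:
                  E         D         J         G
  init       0.3657    0.1358    0.6028   0.01546
  Δ       -0.007282  0.003641   0.01092  0.007282
  eq         0.3584    0.1394    0.6137   0.02274
  solve Keq expr → x = 0.003641; check Q = 1.2970e-04
Then remove 0.002444 M of G.
Step 3:
                  E         D         J         G
  init       0.3584    0.1394    0.6137    0.0203
  Δ       -0.002061   0.00103  0.003091  0.002061
  eq         0.3564    0.1404    0.6168   0.02236
  solve Keq expr → x = 0.00103; check Q = 1.2970e-04

x = 0.00103 M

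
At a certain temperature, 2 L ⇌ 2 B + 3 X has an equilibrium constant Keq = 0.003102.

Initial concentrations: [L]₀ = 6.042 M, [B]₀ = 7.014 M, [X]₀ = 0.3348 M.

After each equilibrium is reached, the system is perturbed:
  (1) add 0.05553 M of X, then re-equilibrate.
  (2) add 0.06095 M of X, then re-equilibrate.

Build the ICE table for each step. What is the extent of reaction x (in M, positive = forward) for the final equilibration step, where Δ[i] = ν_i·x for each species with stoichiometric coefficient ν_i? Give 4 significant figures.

x = -0.01994 M

Q₀ = 0.05057 vs Keq = 0.003102 ⇒ Q>K, reverse
Step 1:
                  L         B         X
  init        6.042     7.014    0.3348
  Δ          0.1327   -0.1327   -0.1991
  eq          6.175     6.881    0.1357
  solve Keq expr → x = -0.06637; check Q = 0.003102
Then add 0.05553 M of X.
Step 2:
                  L         B         X
  init        6.175     6.881    0.1912
  Δ         0.03634  -0.03634  -0.05452
  eq          6.211     6.845    0.1367
  solve Keq expr → x = -0.01817; check Q = 0.003102
Then add 0.06095 M of X.
Step 3:
                  L         B         X
  init        6.211     6.845    0.1976
  Δ         0.03989  -0.03989  -0.05983
  eq          6.251     6.805    0.1378
  solve Keq expr → x = -0.01994; check Q = 0.003102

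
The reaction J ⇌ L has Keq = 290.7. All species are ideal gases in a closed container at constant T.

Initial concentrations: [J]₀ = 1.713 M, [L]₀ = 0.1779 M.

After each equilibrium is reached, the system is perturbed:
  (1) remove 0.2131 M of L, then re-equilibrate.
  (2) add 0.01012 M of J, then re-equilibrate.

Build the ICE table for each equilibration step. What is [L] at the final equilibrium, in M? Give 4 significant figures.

[L]_eq = 1.682 M

Q₀ = 0.1039 vs Keq = 290.7 ⇒ Q<K, forward
Step 1:
                   J          L
  init         1.713     0.1779
  Δ           -1.707      1.707
  eq        0.006482      1.884
  solve Keq expr → x = 1.707; check Q = 290.7
Then remove 0.2131 M of L.
Step 2:
                   J          L
  init      0.006482      1.671
  Δ       -7.3055e-04 7.3055e-04
  eq        0.005752      1.672
  solve Keq expr → x = 7.3055e-04; check Q = 290.7
Then add 0.01012 M of J.
Step 3:
                   J          L
  init       0.01587      1.672
  Δ         -0.01009    0.01009
  eq        0.005786      1.682
  solve Keq expr → x = 0.01009; check Q = 290.7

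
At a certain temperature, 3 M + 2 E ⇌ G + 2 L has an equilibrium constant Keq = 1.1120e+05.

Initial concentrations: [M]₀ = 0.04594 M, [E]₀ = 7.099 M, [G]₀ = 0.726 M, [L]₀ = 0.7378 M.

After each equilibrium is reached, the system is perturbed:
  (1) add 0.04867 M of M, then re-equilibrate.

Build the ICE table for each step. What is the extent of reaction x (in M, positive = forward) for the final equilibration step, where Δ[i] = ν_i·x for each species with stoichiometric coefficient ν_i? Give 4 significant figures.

Q₀ = 80.88 vs Keq = 1.1120e+05 ⇒ Q<K, forward
Step 1:
                    M           E           G           L
  Initial     0.04594       7.099       0.726      0.7378
  Change     -0.04167    -0.02778     0.01389     0.02778
  Equil      0.004273       7.071      0.7399      0.7656
  solve Keq expr → x = 0.01389; check Q = 1.1120e+05
Then add 0.04867 M of M.
Step 2:
                    M           E           G           L
  Initial     0.05294       7.071      0.7399      0.7656
  Change     -0.04851    -0.03234     0.01617     0.03234
  Equil      0.004437       7.039      0.7561      0.7979
  solve Keq expr → x = 0.01617; check Q = 1.1120e+05

x = 0.01617 M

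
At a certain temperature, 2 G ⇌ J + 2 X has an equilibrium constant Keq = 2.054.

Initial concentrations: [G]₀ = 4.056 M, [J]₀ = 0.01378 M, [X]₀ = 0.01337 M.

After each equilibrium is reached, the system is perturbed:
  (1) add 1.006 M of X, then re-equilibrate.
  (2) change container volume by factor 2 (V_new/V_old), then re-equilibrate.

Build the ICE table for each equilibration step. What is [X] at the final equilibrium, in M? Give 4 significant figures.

[X]_eq = 1.657 M

Q₀ = 1.4973e-07 vs Keq = 2.054 ⇒ Q<K, forward
Step 1:
                   G          J          X
  I            4.056    0.01378    0.01337
  C           -2.307      1.153      2.307
  E            1.749      1.167       2.32
  solve Keq expr → x = 1.153; check Q = 2.054
Then add 1.006 M of X.
Step 2:
                   G          J          X
  I            1.749      1.167      3.326
  C           0.3362    -0.1681    -0.3362
  E            2.085     0.9991       2.99
  solve Keq expr → x = -0.1681; check Q = 2.054
Then change container volume by factor 2 (V_new/V_old).
Step 3:
                   G          J          X
  I            1.043     0.4996      1.495
  C          -0.1619    0.08093     0.1619
  E           0.8808     0.5805      1.657
  solve Keq expr → x = 0.08093; check Q = 2.054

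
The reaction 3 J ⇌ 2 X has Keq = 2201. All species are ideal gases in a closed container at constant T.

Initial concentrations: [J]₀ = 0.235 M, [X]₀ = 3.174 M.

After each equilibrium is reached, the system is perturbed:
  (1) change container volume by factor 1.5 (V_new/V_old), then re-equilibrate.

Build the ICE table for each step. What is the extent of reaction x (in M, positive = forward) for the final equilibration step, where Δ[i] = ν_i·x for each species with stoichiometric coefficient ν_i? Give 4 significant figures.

x = -0.005251 M

Q₀ = 776.3 vs Keq = 2201 ⇒ Q<K, forward
Step 1:
                   J          X
  Initial      0.235      3.174
  Change     -0.0674    0.04493
  Equil       0.1676      3.219
  solve Keq expr → x = 0.02247; check Q = 2201
Then change container volume by factor 1.5 (V_new/V_old).
Step 2:
                   J          X
  Initial     0.1117      2.146
  Change     0.01575    -0.0105
  Equil       0.1275      2.135
  solve Keq expr → x = -0.005251; check Q = 2201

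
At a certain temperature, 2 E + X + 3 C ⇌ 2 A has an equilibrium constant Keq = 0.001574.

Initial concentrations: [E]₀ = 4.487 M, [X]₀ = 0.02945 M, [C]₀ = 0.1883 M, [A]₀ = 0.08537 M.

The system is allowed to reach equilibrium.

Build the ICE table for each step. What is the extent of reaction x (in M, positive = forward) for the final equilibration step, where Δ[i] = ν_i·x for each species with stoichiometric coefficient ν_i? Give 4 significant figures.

x = -0.03871 M

Q₀ = 1.841 vs Keq = 0.001574 ⇒ Q>K, reverse
Step 1:
                    E           X           C           A
  init          4.487     0.02945      0.1883     0.08537
  Δ           0.07743     0.03871      0.1161    -0.07743
  eq            4.564     0.06816      0.3044    0.007942
  solve Keq expr → x = -0.03871; check Q = 0.001574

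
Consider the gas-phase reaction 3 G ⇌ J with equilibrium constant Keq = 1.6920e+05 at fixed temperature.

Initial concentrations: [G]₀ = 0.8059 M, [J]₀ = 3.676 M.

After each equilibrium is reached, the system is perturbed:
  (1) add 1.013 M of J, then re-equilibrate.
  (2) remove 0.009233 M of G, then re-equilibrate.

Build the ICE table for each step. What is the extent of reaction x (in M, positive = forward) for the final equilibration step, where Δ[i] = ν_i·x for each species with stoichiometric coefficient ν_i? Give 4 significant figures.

Q₀ = 7.023 vs Keq = 1.6920e+05 ⇒ Q<K, forward
Step 1:
                   G          J
  Initial     0.8059      3.676
  Change     -0.7774     0.2591
  Equil      0.02854      3.935
  solve Keq expr → x = 0.2591; check Q = 1.6920e+05
Then add 1.013 M of J.
Step 2:
                   G          J
  Initial    0.02854      4.948
  Change    0.002263 -7.5444e-04
  Equil      0.03081      4.947
  solve Keq expr → x = -7.5444e-04; check Q = 1.6920e+05
Then remove 0.009233 M of G.
Step 3:
                   G          J
  Initial    0.02157      4.947
  Change    0.009227  -0.003076
  Equil       0.0308      4.944
  solve Keq expr → x = -0.003076; check Q = 1.6920e+05

x = -0.003076 M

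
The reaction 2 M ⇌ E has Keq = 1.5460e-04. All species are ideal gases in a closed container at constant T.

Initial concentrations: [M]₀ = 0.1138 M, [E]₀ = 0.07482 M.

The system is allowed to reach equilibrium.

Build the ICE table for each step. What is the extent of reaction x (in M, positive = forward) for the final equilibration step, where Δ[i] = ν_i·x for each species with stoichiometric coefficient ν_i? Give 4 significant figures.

Q₀ = 5.777 vs Keq = 1.5460e-04 ⇒ Q>K, reverse
Step 1:
                    M           E
  I            0.1138     0.07482
  C            0.1496    -0.07481
  E            0.2634  1.0728e-05
  solve Keq expr → x = -0.07481; check Q = 1.5460e-04

x = -0.07481 M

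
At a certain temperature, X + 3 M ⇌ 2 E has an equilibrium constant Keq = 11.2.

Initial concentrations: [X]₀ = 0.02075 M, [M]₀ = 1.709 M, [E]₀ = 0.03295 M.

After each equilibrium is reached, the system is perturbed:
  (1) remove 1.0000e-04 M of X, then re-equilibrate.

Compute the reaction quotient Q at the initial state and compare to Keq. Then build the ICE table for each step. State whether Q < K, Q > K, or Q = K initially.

Q₀ = 0.01048; Q < K (proceeds forward)

Q₀ = 0.01048 vs Keq = 11.2 ⇒ Q<K, forward
Step 1:
                  X         M         E
  I         0.02075     1.709   0.03295
  C        -0.02064  -0.06192   0.04128
  E       1.1010e-04     1.647   0.07423
  solve Keq expr → x = 0.02064; check Q = 11.2
Then remove 1.0000e-04 M of X.
Step 2:
                  X         M         E
  I       1.0102e-05     1.647   0.07423
  C       9.9352e-05 2.9806e-04 -1.9870e-04
  E       1.0945e-04     1.647   0.07403
  solve Keq expr → x = -9.9352e-05; check Q = 11.2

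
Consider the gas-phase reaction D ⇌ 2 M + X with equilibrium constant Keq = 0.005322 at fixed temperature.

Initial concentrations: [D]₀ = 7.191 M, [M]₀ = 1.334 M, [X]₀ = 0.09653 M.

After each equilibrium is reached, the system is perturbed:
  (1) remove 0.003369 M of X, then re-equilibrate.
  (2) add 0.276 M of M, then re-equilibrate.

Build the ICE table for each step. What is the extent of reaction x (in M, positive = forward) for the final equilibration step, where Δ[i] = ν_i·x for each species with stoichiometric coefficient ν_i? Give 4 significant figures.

x = -0.008626 M

Q₀ = 0.02389 vs Keq = 0.005322 ⇒ Q>K, reverse
Step 1:
                    D           M           X
  init          7.191       1.334     0.09653
  Δ           0.06947     -0.1389    -0.06947
  eq             7.26       1.195     0.02706
  solve Keq expr → x = -0.06947; check Q = 0.005322
Then remove 0.003369 M of X.
Step 2:
                    D           M           X
  init           7.26       1.195     0.02369
  Δ         -0.003081    0.006162    0.003081
  eq            7.257       1.201     0.02677
  solve Keq expr → x = 0.003081; check Q = 0.005322
Then add 0.276 M of M.
Step 3:
                    D           M           X
  init          7.257       1.477     0.02677
  Δ          0.008626    -0.01725   -0.008626
  eq            7.266        1.46     0.01814
  solve Keq expr → x = -0.008626; check Q = 0.005322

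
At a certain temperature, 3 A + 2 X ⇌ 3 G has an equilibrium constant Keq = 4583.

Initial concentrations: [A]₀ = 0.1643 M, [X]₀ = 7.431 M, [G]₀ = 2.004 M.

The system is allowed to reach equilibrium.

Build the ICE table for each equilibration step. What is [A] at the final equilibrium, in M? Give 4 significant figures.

Q₀ = 32.86 vs Keq = 4583 ⇒ Q<K, forward
Step 1:
                    A           X           G
  I            0.1643       7.431       2.004
  C           -0.1303    -0.08686      0.1303
  E           0.03401       7.344       2.134
  solve Keq expr → x = 0.04343; check Q = 4583

[A]_eq = 0.03401 M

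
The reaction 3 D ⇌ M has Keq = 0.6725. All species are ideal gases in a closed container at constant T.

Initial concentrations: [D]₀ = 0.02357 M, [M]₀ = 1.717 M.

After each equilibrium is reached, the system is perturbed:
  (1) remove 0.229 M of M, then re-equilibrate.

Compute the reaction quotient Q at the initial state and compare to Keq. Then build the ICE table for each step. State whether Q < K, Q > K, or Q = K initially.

Q₀ = 1.3113e+05; Q > K (proceeds reverse)

Q₀ = 1.3113e+05 vs Keq = 0.6725 ⇒ Q>K, reverse
Step 1:
                    D           M
  I           0.02357       1.717
  C             1.225     -0.4083
  E             1.248       1.309
  solve Keq expr → x = -0.4083; check Q = 0.6725
Then remove 0.229 M of M.
Step 2:
                    D           M
  I             1.248        1.08
  C          -0.06925     0.02308
  E             1.179       1.103
  solve Keq expr → x = 0.02308; check Q = 0.6725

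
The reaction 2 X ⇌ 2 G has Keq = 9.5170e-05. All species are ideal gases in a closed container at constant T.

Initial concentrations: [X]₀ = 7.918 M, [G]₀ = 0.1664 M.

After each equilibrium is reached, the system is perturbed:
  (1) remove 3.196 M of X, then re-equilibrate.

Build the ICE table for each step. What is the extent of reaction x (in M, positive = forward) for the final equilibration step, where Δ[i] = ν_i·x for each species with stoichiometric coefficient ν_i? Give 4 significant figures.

x = -0.01544 M

Q₀ = 4.4165e-04 vs Keq = 9.5170e-05 ⇒ Q>K, reverse
Step 1:
                    X           G
  init          7.918      0.1664
  Δ           0.08829    -0.08829
  eq            8.006     0.07811
  solve Keq expr → x = -0.04415; check Q = 9.5170e-05
Then remove 3.196 M of X.
Step 2:
                    X           G
  init           4.81     0.07811
  Δ           0.03088    -0.03088
  eq            4.841     0.04723
  solve Keq expr → x = -0.01544; check Q = 9.5170e-05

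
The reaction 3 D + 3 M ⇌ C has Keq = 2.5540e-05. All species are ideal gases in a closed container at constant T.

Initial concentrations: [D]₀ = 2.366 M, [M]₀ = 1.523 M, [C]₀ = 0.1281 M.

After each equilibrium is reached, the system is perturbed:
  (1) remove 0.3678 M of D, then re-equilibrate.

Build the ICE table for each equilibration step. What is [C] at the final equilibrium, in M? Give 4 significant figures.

Q₀ = 0.002738 vs Keq = 2.5540e-05 ⇒ Q>K, reverse
Step 1:
                  D         M         C
  Initial     2.366     1.523    0.1281
  Change     0.3736    0.3736   -0.1245
  Equil        2.74     1.897  0.003582
  solve Keq expr → x = -0.1245; check Q = 2.5540e-05
Then remove 0.3678 M of D.
Step 2:
                  D         M         C
  Initial     2.372     1.897  0.003582
  Change     0.0037    0.0037 -0.001233
  Equil       2.375       1.9  0.002349
  solve Keq expr → x = -0.001233; check Q = 2.5540e-05

[C]_eq = 0.002349 M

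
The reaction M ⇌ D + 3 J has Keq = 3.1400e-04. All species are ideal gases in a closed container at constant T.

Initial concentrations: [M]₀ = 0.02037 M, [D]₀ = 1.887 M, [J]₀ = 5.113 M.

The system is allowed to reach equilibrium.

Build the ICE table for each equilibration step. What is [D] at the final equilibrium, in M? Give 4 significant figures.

Q₀ = 1.2382e+04 vs Keq = 3.1400e-04 ⇒ Q>K, reverse
Step 1:
                   M          D          J
  init       0.02037      1.887      5.113
  Δ             1.66      -1.66      -4.98
  eq           1.681     0.2268     0.1325
  solve Keq expr → x = -1.66; check Q = 3.1400e-04

[D]_eq = 0.2268 M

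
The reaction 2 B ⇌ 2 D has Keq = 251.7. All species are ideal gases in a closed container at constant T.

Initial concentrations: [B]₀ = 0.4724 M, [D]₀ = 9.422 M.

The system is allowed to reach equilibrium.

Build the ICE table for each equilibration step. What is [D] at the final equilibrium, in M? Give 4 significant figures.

[D]_eq = 9.308 M

Q₀ = 397.8 vs Keq = 251.7 ⇒ Q>K, reverse
Step 1:
                  B         D
  I          0.4724     9.422
  C          0.1143   -0.1143
  E          0.5867     9.308
  solve Keq expr → x = -0.05714; check Q = 251.7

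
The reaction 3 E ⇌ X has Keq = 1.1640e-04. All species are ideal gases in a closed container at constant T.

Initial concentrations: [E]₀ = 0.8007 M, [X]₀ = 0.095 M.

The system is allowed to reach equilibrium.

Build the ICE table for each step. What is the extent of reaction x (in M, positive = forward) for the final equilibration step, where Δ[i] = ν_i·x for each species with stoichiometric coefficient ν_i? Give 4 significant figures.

x = -0.09485 M

Q₀ = 0.1851 vs Keq = 1.1640e-04 ⇒ Q>K, reverse
Step 1:
                    E           X
  init         0.8007       0.095
  Δ            0.2846    -0.09485
  eq            1.085  1.4878e-04
  solve Keq expr → x = -0.09485; check Q = 1.1640e-04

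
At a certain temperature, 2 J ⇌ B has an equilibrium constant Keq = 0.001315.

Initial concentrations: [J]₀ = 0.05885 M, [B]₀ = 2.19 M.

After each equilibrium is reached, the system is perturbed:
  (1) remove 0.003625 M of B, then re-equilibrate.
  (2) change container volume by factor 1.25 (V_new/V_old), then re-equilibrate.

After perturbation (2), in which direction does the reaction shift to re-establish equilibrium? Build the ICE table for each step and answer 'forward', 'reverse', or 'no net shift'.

Q₀ = 632.3 vs Keq = 0.001315 ⇒ Q>K, reverse
Step 1:
                    J           B
  init        0.05885        2.19
  Δ             4.329      -2.165
  eq            4.388     0.02532
  solve Keq expr → x = -2.165; check Q = 0.001315
Then remove 0.003625 M of B.
Step 2:
                    J           B
  init          4.388      0.0217
  Δ         -0.007087    0.003543
  eq            4.381     0.02524
  solve Keq expr → x = 0.003543; check Q = 0.001315
Then change container volume by factor 1.25 (V_new/V_old).
Step 3:
                    J           B
  init          3.505     0.02019
  Δ          0.007931   -0.003965
  eq            3.513     0.01623
  solve Keq expr → x = -0.003965; check Q = 0.001315

Direction: reverse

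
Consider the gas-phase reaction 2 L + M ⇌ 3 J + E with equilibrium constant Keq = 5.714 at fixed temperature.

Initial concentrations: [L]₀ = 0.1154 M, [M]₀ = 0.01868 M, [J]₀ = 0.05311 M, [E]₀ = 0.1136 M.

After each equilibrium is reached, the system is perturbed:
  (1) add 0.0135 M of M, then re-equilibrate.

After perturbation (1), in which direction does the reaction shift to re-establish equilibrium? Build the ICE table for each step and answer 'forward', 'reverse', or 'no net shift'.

Q₀ = 0.06841 vs Keq = 5.714 ⇒ Q<K, forward
Step 1:
                    L           M           J           E
  Initial      0.1154     0.01868     0.05311      0.1136
  Change     -0.03106    -0.01553     0.04659     0.01553
  Equil       0.08434    0.003149      0.0997      0.1291
  solve Keq expr → x = 0.01553; check Q = 5.714
Then add 0.0135 M of M.
Step 2:
                    L           M           J           E
  Initial     0.08434     0.01665      0.0997      0.1291
  Change     -0.01506   -0.007532      0.0226    0.007532
  Equil       0.06927    0.009117      0.1223      0.1367
  solve Keq expr → x = 0.007532; check Q = 5.714

Direction: forward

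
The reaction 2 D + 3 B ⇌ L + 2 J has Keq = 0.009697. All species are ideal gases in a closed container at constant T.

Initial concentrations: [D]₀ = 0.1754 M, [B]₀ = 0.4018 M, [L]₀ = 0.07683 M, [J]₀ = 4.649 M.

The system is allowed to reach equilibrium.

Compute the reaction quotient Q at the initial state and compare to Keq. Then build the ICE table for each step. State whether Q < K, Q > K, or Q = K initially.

Q₀ = 832.1; Q > K (proceeds reverse)

Q₀ = 832.1 vs Keq = 0.009697 ⇒ Q>K, reverse
Step 1:
                   D          B          L          J
  init        0.1754     0.4018    0.07683      4.649
  Δ           0.1536     0.2305   -0.07682    -0.1536
  eq           0.329     0.6323 1.3130e-05      4.495
  solve Keq expr → x = -0.07682; check Q = 0.009697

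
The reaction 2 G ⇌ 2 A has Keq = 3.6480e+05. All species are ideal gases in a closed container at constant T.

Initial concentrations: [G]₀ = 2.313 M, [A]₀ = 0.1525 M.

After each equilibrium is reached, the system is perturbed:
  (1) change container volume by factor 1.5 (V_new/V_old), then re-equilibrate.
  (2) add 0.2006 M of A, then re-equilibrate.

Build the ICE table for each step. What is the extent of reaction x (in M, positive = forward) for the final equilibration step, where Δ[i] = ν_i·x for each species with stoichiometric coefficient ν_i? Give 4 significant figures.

Q₀ = 0.004347 vs Keq = 3.6480e+05 ⇒ Q<K, forward
Step 1:
                   G          A
  init         2.313     0.1525
  Δ           -2.309      2.309
  eq        0.004075      2.461
  solve Keq expr → x = 1.154; check Q = 3.6480e+05
Then change container volume by factor 1.5 (V_new/V_old).
Step 2:
                   G          A
  init      0.002717      1.641
  Δ                0          0
  eq        0.002717      1.641
  solve Keq expr → x = 0; check Q = 3.6480e+05
Then add 0.2006 M of A.
Step 3:
                   G          A
  init      0.002717      1.842
  Δ       3.3158e-04 -3.3158e-04
  eq        0.003048      1.841
  solve Keq expr → x = -1.6579e-04; check Q = 3.6480e+05

x = -1.6579e-04 M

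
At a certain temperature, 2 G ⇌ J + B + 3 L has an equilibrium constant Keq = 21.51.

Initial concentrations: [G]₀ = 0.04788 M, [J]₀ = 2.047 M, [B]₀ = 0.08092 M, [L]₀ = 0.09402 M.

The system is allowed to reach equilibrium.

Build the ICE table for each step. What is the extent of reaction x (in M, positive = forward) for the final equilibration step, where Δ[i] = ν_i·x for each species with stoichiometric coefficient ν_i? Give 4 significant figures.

x = 0.02087 M

Q₀ = 0.06005 vs Keq = 21.51 ⇒ Q<K, forward
Step 1:
                  G         J         B         L
  init      0.04788     2.047   0.08092   0.09402
  Δ        -0.04175   0.02087   0.02087   0.06262
  eq       0.006133     2.068    0.1018    0.1566
  solve Keq expr → x = 0.02087; check Q = 21.51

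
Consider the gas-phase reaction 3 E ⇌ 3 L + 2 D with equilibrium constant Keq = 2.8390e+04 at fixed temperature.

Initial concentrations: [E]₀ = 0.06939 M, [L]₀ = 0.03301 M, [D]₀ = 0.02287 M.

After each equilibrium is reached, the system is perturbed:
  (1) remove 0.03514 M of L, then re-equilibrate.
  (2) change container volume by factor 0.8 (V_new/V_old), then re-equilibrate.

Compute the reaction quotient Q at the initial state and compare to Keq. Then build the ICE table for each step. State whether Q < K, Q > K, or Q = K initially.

Q₀ = 5.6309e-05 vs Keq = 2.8390e+04 ⇒ Q<K, forward
Step 1:
                   E          L          D
  I          0.06939    0.03301    0.02287
  C         -0.06883    0.06883    0.04589
  E       5.6028e-04     0.1018    0.06876
  solve Keq expr → x = 0.02294; check Q = 2.8390e+04
Then remove 0.03514 M of L.
Step 2:
                   E          L          D
  I       5.6028e-04     0.0667    0.06876
  C       -1.9181e-04 1.9181e-04 1.2788e-04
  E       3.6847e-04    0.06689    0.06888
  solve Keq expr → x = 6.3938e-05; check Q = 2.8390e+04
Then change container volume by factor 0.8 (V_new/V_old).
Step 3:
                   E          L          D
  I       4.6058e-04    0.08361    0.08611
  C       7.3206e-05 -7.3206e-05 -4.8804e-05
  E       5.3379e-04    0.08354    0.08606
  solve Keq expr → x = -2.4402e-05; check Q = 2.8390e+04

Q₀ = 5.6309e-05; Q < K (proceeds forward)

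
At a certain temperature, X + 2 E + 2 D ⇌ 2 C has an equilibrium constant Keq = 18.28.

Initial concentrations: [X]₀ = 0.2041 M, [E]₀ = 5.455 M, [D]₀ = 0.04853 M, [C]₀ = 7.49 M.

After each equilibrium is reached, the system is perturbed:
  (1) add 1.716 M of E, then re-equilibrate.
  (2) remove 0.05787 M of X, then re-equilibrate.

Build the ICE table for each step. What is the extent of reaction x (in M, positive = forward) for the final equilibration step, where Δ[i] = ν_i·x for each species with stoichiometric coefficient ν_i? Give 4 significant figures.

x = -0.01169 M

Q₀ = 3922 vs Keq = 18.28 ⇒ Q>K, reverse
Step 1:
                  X         E         D         C
  Initial    0.2041     5.455   0.04853      7.49
  Change     0.1989    0.3979    0.3979   -0.3979
  Equil       0.403     5.853    0.4464     7.092
  solve Keq expr → x = -0.1989; check Q = 18.28
Then add 1.716 M of E.
Step 2:
                  X         E         D         C
  Initial     0.403     7.569    0.4464     7.092
  Change   -0.03803  -0.07606  -0.07606   0.07606
  Equil       0.365     7.493    0.3704     7.168
  solve Keq expr → x = 0.03803; check Q = 18.28
Then remove 0.05787 M of X.
Step 3:
                  X         E         D         C
  Initial    0.3071     7.493    0.3704     7.168
  Change    0.01169   0.02339   0.02339  -0.02339
  Equil      0.3188     7.516    0.3937     7.145
  solve Keq expr → x = -0.01169; check Q = 18.28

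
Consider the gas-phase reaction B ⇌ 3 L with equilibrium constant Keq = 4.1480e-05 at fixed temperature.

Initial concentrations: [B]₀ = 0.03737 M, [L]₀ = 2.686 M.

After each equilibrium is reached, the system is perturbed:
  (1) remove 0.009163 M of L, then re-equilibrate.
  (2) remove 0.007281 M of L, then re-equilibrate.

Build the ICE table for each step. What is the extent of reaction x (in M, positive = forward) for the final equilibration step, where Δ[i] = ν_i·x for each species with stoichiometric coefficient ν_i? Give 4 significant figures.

Q₀ = 518.6 vs Keq = 4.1480e-05 ⇒ Q>K, reverse
Step 1:
                   B          L
  Initial    0.03737      2.686
  Change      0.8841     -2.652
  Equil       0.9215    0.03369
  solve Keq expr → x = -0.8841; check Q = 4.1480e-05
Then remove 0.009163 M of L.
Step 2:
                   B          L
  Initial     0.9215    0.02452
  Change   -0.003042   0.009126
  Equil       0.9184    0.03365
  solve Keq expr → x = 0.003042; check Q = 4.1480e-05
Then remove 0.007281 M of L.
Step 3:
                   B          L
  Initial     0.9184    0.02637
  Change   -0.002417   0.007251
  Equil        0.916    0.03362
  solve Keq expr → x = 0.002417; check Q = 4.1480e-05

x = 0.002417 M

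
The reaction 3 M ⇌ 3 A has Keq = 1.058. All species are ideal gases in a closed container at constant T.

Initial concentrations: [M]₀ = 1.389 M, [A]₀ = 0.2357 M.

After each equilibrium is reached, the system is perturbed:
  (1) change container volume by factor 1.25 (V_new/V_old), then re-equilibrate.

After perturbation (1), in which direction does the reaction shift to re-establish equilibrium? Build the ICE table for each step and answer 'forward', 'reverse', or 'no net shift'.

Q₀ = 0.004886 vs Keq = 1.058 ⇒ Q<K, forward
Step 1:
                  M         A
  Initial     1.389    0.2357
  Change    -0.5843    0.5843
  Equil      0.8047      0.82
  solve Keq expr → x = 0.1948; check Q = 1.058
Then change container volume by factor 1.25 (V_new/V_old).
Step 2:
                  M         A
  Initial    0.6438     0.656
  Change          0         0
  Equil      0.6438     0.656
  solve Keq expr → x = 0; check Q = 1.058

Direction: no net shift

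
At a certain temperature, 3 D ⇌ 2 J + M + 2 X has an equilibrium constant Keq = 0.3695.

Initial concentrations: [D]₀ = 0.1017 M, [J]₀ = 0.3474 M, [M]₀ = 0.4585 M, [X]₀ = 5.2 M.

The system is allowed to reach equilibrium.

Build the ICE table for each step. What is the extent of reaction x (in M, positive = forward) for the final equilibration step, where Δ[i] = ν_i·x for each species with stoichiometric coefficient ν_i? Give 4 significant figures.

x = -0.1347 M

Q₀ = 1422 vs Keq = 0.3695 ⇒ Q>K, reverse
Step 1:
                   D          J          M          X
  Initial     0.1017     0.3474     0.4585        5.2
  Change      0.4042    -0.2694    -0.1347    -0.2694
  Equil       0.5059    0.07795     0.3238      4.931
  solve Keq expr → x = -0.1347; check Q = 0.3695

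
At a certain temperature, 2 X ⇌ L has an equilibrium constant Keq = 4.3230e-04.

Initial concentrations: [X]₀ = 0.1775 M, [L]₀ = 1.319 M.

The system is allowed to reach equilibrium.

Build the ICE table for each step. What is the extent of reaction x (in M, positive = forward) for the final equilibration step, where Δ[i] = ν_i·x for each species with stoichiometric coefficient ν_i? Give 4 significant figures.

Q₀ = 41.86 vs Keq = 4.3230e-04 ⇒ Q>K, reverse
Step 1:
                   X          L
  I           0.1775      1.319
  C            2.631     -1.316
  E            2.809    0.00341
  solve Keq expr → x = -1.316; check Q = 4.3230e-04

x = -1.316 M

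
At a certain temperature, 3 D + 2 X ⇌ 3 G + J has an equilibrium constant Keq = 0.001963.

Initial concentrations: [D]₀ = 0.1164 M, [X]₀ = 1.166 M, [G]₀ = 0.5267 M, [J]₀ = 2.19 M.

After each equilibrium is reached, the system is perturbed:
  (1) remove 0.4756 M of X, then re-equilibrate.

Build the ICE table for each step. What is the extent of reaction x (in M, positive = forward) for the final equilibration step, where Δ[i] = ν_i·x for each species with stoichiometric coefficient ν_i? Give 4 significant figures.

x = -0.004941 M

Q₀ = 149.2 vs Keq = 0.001963 ⇒ Q>K, reverse
Step 1:
                   D          X          G          J
  init        0.1164      1.166     0.5267       2.19
  Δ           0.4539     0.3026    -0.4539    -0.1513
  eq          0.5703      1.469    0.07277      2.039
  solve Keq expr → x = -0.1513; check Q = 0.001963
Then remove 0.4756 M of X.
Step 2:
                   D          X          G          J
  init        0.5703      0.993    0.07277      2.039
  Δ          0.01482   0.009883   -0.01482  -0.004941
  eq          0.5852      1.003    0.05794      2.034
  solve Keq expr → x = -0.004941; check Q = 0.001963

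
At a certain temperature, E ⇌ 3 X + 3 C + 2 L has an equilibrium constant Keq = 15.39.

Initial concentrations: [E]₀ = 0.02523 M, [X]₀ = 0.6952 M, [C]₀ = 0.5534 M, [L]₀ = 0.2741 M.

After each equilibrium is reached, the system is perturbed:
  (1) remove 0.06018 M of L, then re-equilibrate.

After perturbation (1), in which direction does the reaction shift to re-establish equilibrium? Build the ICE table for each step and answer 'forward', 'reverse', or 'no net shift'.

Q₀ = 0.1696 vs Keq = 15.39 ⇒ Q<K, forward
Step 1:
                   E          X          C          L
  init       0.02523     0.6952     0.5534     0.2741
  Δ         -0.02447    0.07342    0.07342    0.04894
  eq      7.5828e-04     0.7686     0.6268      0.323
  solve Keq expr → x = 0.02447; check Q = 15.39
Then remove 0.06018 M of L.
Step 2:
                   E          X          C          L
  init    7.5828e-04     0.7686     0.6268     0.2629
  Δ       -2.5098e-04 7.5294e-04 7.5294e-04 5.0196e-04
  eq      5.0730e-04     0.7694     0.6276     0.2634
  solve Keq expr → x = 2.5098e-04; check Q = 15.39

Direction: forward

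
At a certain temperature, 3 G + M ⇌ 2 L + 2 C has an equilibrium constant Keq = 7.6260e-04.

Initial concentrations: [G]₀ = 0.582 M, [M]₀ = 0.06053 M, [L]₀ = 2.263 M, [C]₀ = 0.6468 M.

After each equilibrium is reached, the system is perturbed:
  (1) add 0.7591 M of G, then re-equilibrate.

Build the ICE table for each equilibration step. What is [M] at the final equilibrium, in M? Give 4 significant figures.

[M]_eq = 0.3667 M

Q₀ = 179.5 vs Keq = 7.6260e-04 ⇒ Q>K, reverse
Step 1:
                   G          M          L          C
  I            0.582    0.06053      2.263     0.6468
  C           0.9411     0.3137    -0.6274    -0.6274
  E            1.523     0.3742      1.636    0.01941
  solve Keq expr → x = -0.3137; check Q = 7.6260e-04
Then add 0.7591 M of G.
Step 2:
                   G          M          L          C
  I            2.282     0.3742      1.636    0.01941
  C          -0.0225    -0.0075      0.015      0.015
  E             2.26     0.3667      1.651    0.03441
  solve Keq expr → x = 0.0075; check Q = 7.6260e-04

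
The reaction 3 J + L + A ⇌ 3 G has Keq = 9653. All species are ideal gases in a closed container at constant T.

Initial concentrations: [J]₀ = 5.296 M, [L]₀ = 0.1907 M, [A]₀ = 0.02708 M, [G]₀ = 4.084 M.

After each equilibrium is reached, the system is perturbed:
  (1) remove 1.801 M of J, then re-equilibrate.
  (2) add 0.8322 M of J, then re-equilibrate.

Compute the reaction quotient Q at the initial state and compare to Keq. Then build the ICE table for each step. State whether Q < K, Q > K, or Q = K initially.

Q₀ = 88.8 vs Keq = 9653 ⇒ Q<K, forward
Step 1:
                  J         L         A         G
  init        5.296    0.1907   0.02708     4.084
  Δ        -0.08028  -0.02676  -0.02676   0.08028
  eq          5.216    0.1639 3.2160e-04     4.164
  solve Keq expr → x = 0.02676; check Q = 9653
Then remove 1.801 M of J.
Step 2:
                  J         L         A         G
  init        3.415    0.1639 3.2160e-04     4.164
  Δ        0.002443 8.1432e-04 8.1432e-04 -0.002443
  eq          3.417    0.1648  0.001136     4.162
  solve Keq expr → x = -8.1432e-04; check Q = 9653
Then add 0.8322 M of J.
Step 3:
                  J         L         A         G
  init        4.249    0.1648  0.001136     4.162
  Δ       -0.001626 -5.4189e-04 -5.4189e-04  0.001626
  eq          4.248    0.1642 5.9404e-04     4.163
  solve Keq expr → x = 5.4189e-04; check Q = 9653

Q₀ = 88.8; Q < K (proceeds forward)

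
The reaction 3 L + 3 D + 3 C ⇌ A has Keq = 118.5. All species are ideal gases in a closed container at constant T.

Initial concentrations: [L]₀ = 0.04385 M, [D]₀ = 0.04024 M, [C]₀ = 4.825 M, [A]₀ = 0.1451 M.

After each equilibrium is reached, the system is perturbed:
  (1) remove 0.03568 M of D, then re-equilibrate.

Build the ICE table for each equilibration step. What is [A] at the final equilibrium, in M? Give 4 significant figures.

Q₀ = 2.3512e+05 vs Keq = 118.5 ⇒ Q>K, reverse
Step 1:
                    L           D           C           A
  I           0.04385     0.04024       4.825      0.1451
  C           0.09915     0.09915     0.09915    -0.03305
  E             0.143      0.1394       4.924      0.1121
  solve Keq expr → x = -0.03305; check Q = 118.5
Then remove 0.03568 M of D.
Step 2:
                    L           D           C           A
  I             0.143      0.1037       4.924      0.1121
  C           0.01769     0.01769     0.01769   -0.005896
  E            0.1607      0.1214       4.942      0.1062
  solve Keq expr → x = -0.005896; check Q = 118.5

[A]_eq = 0.1062 M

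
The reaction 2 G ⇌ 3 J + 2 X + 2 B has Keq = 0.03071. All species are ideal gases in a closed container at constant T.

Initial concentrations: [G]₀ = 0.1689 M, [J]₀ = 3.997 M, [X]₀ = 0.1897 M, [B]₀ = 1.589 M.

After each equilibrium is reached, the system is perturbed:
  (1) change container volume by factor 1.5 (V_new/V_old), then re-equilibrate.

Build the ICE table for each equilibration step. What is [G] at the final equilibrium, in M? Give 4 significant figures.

Q₀ = 203.4 vs Keq = 0.03071 ⇒ Q>K, reverse
Step 1:
                   G          J          X          B
  I           0.1689      3.997     0.1897      1.589
  C           0.1836    -0.2754    -0.1836    -0.1836
  E           0.3525      3.722   0.006122      1.405
  solve Keq expr → x = -0.09179; check Q = 0.03071
Then change container volume by factor 1.5 (V_new/V_old).
Step 2:
                   G          J          X          B
  I            0.235      2.481   0.004081     0.9369
  C        -0.006701    0.01005   0.006701   0.006701
  E           0.2283      2.491    0.01078     0.9436
  solve Keq expr → x = 0.003351; check Q = 0.03071

[G]_eq = 0.2283 M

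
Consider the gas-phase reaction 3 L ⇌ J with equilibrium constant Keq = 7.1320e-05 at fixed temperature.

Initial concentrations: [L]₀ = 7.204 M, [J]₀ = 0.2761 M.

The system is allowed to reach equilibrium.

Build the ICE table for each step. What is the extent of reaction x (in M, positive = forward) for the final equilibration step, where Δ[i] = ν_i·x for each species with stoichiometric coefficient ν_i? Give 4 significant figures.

Q₀ = 7.3849e-04 vs Keq = 7.1320e-05 ⇒ Q>K, reverse
Step 1:
                    L           J
  init          7.204      0.2761
  Δ            0.7218     -0.2406
  eq            7.926     0.03551
  solve Keq expr → x = -0.2406; check Q = 7.1320e-05

x = -0.2406 M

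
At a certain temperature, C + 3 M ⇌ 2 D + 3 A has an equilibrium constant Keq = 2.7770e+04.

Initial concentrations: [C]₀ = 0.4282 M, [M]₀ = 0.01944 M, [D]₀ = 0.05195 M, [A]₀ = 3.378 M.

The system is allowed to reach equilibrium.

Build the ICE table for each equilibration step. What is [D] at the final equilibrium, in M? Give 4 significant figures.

Q₀ = 3.3069e+04 vs Keq = 2.7770e+04 ⇒ Q>K, reverse
Step 1:
                    C           M           D           A
  init         0.4282     0.01944     0.05195       3.378
  Δ        3.2692e-04  9.8077e-04 -6.5385e-04 -9.8077e-04
  eq           0.4285     0.02042      0.0513       3.377
  solve Keq expr → x = -3.2692e-04; check Q = 2.7770e+04

[D]_eq = 0.0513 M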